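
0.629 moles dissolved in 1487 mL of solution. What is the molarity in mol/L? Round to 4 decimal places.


Convert volume to liters: V_L = V_mL / 1000.
V_L = 1487 / 1000 = 1.487 L
M = n / V_L = 0.629 / 1.487
M = 0.42299933 mol/L, rounded to 4 dp:

0.4230 mol/L


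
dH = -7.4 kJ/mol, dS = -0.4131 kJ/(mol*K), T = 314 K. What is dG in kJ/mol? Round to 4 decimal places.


Gibbs: dG = dH - T*dS (consistent units, dS already in kJ/(mol*K)).
T*dS = 314 * -0.4131 = -129.7134
dG = -7.4 - (-129.7134)
dG = 122.3134 kJ/mol, rounded to 4 dp:

122.3134 kJ/mol


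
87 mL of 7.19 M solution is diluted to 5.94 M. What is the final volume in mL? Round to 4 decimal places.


Dilution: M1*V1 = M2*V2, solve for V2.
V2 = M1*V1 / M2
V2 = 7.19 * 87 / 5.94
V2 = 625.53 / 5.94
V2 = 105.30808081 mL, rounded to 4 dp:

105.3081 mL


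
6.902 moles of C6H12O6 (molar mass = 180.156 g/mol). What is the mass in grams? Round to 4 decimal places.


mass = n * M
mass = 6.902 * 180.156
mass = 1243.436712 g, rounded to 4 dp:

1243.4367 g


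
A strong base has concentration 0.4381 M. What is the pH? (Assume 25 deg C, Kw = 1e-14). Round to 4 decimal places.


A strong base dissociates completely, so [OH-] equals the given concentration.
pOH = -log10([OH-]) = -log10(0.4381) = 0.358427
pH = 14 - pOH = 14 - 0.358427
pH = 13.641573, rounded to 4 dp:

13.6416


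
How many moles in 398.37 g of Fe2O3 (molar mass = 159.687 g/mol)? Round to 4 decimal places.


n = mass / M
n = 398.37 / 159.687
n = 2.49469274 mol, rounded to 4 dp:

2.4947 mol


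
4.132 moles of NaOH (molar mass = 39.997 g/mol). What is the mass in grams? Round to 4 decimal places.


mass = n * M
mass = 4.132 * 39.997
mass = 165.267604 g, rounded to 4 dp:

165.2676 g


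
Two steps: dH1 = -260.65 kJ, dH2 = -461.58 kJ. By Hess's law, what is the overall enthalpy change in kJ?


Hess's law: enthalpy is a state function, so add the step enthalpies.
dH_total = dH1 + dH2 = -260.65 + (-461.58)
dH_total = -722.23 kJ:

-722.23 kJ


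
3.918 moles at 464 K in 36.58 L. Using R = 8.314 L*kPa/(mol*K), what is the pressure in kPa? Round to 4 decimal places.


PV = nRT, solve for P = nRT / V.
nRT = 3.918 * 8.314 * 464 = 15114.4529
P = 15114.4529 / 36.58
P = 413.18898032 kPa, rounded to 4 dp:

413.1890 kPa


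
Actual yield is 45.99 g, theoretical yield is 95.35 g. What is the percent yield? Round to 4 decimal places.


% yield = 100 * actual / theoretical
% yield = 100 * 45.99 / 95.35
% yield = 48.23282643 %, rounded to 4 dp:

48.2328 %


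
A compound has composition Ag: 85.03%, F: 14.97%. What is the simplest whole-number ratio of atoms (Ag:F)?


Assume 100 g of compound, divide each mass% by atomic mass to get moles, then normalize by the smallest to get a raw atom ratio.
Moles per 100 g: Ag: 85.03/107.868 = 0.7883, F: 14.97/18.998 = 0.788
Raw ratio (divide by min = 0.788): Ag: 1.0, F: 1.0
Multiply by 1 to clear fractions: Ag: 1.0 ~= 1, F: 1.0 ~= 1
Reduce by GCD to get the simplest whole-number ratio:

1:1


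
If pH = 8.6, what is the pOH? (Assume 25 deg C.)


At 25 deg C, pH + pOH = 14.
pOH = 14 - pH = 14 - 8.6
pOH = 5.4:

5.40


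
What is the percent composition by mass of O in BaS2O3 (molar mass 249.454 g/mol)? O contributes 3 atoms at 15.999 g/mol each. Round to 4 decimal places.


pct = 100 * (n_elem * M_elem) / M_total
mass_contribution = 3 * 15.999 = 47.997 g/mol
pct = 100 * 47.997 / 249.454
pct = 19.24082196 %, rounded to 4 dp:

19.2408 %


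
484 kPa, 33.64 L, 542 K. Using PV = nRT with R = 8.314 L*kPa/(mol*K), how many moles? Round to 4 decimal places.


PV = nRT, solve for n = PV / (RT).
PV = 484 * 33.64 = 16281.76
RT = 8.314 * 542 = 4506.188
n = 16281.76 / 4506.188
n = 3.61320034 mol, rounded to 4 dp:

3.6132 mol


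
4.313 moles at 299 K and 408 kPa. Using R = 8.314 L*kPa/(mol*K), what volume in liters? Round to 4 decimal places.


PV = nRT, solve for V = nRT / P.
nRT = 4.313 * 8.314 * 299 = 10721.6263
V = 10721.6263 / 408
V = 26.27849583 L, rounded to 4 dp:

26.2785 L


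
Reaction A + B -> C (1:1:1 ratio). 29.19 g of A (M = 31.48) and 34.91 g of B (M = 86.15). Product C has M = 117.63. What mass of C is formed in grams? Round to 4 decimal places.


Find moles of each reactant; the smaller value is the limiting reagent in a 1:1:1 reaction, so moles_C equals moles of the limiter.
n_A = mass_A / M_A = 29.19 / 31.48 = 0.927255 mol
n_B = mass_B / M_B = 34.91 / 86.15 = 0.405223 mol
Limiting reagent: B (smaller), n_limiting = 0.405223 mol
mass_C = n_limiting * M_C = 0.405223 * 117.63
mass_C = 47.66638149 g, rounded to 4 dp:

47.6664 g


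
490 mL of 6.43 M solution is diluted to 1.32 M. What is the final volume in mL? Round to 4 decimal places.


Dilution: M1*V1 = M2*V2, solve for V2.
V2 = M1*V1 / M2
V2 = 6.43 * 490 / 1.32
V2 = 3150.7 / 1.32
V2 = 2386.89393939 mL, rounded to 4 dp:

2386.8939 mL


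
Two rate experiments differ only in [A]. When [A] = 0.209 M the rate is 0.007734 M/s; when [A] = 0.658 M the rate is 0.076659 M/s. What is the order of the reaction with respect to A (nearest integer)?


Rate is proportional to [A]^n, so rate2/rate1 = ([A]2/[A]1)^n. Take logs to solve for n.
rate2/rate1 = 0.076659 / 0.007734 = 9.9119
[A]2/[A]1 = 0.658 / 0.209 = 3.1483
n = ln(9.9119) / ln(3.1483) = 2.0
Nearest integer order:

2


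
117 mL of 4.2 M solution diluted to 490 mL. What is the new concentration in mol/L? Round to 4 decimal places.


Dilution: M1*V1 = M2*V2, solve for M2.
M2 = M1*V1 / V2
M2 = 4.2 * 117 / 490
M2 = 491.4 / 490
M2 = 1.00285714 mol/L, rounded to 4 dp:

1.0029 mol/L


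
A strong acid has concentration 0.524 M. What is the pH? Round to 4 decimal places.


A strong acid dissociates completely, so [H+] equals the given concentration.
pH = -log10([H+]) = -log10(0.524)
pH = 0.28066871, rounded to 4 dp:

0.2807


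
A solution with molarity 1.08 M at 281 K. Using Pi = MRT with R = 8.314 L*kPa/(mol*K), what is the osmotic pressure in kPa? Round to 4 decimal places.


Osmotic pressure (van't Hoff): Pi = M*R*T.
RT = 8.314 * 281 = 2336.234
Pi = 1.08 * 2336.234
Pi = 2523.13272 kPa, rounded to 4 dp:

2523.1327 kPa


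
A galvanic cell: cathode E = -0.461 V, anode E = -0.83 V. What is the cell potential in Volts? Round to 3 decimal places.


Standard cell potential: E_cell = E_cathode - E_anode.
E_cell = -0.461 - (-0.83)
E_cell = 0.369 V, rounded to 3 dp:

0.369 V


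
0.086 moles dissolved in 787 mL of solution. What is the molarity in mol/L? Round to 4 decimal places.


Convert volume to liters: V_L = V_mL / 1000.
V_L = 787 / 1000 = 0.787 L
M = n / V_L = 0.086 / 0.787
M = 0.10927573 mol/L, rounded to 4 dp:

0.1093 mol/L


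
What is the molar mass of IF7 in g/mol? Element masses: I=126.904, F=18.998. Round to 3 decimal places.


M = sum(count * atomic_mass) over atoms.
M = 1*126.904 + 7*18.998
M = 126.904 + 132.986
M = 259.89 g/mol, rounded to 3 dp:

259.890 g/mol


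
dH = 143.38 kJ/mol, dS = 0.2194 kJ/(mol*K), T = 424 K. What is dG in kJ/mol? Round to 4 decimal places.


Gibbs: dG = dH - T*dS (consistent units, dS already in kJ/(mol*K)).
T*dS = 424 * 0.2194 = 93.0256
dG = 143.38 - (93.0256)
dG = 50.3544 kJ/mol, rounded to 4 dp:

50.3544 kJ/mol


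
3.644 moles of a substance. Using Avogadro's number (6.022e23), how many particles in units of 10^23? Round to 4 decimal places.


N = n * NA, then divide by 1e23 for the requested units.
N / 1e23 = n * 6.022
N / 1e23 = 3.644 * 6.022
N / 1e23 = 21.944168, rounded to 4 dp:

21.9442


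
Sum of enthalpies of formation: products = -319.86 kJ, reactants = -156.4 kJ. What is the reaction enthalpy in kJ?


dH_rxn = sum(dH_f products) - sum(dH_f reactants)
dH_rxn = -319.86 - (-156.4)
dH_rxn = -163.46 kJ:

-163.46 kJ


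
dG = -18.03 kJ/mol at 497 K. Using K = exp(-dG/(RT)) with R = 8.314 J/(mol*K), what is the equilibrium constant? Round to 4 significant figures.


dG is in kJ/mol; multiply by 1000 to match R in J/(mol*K).
RT = 8.314 * 497 = 4132.058 J/mol
exponent = -dG*1000 / (RT) = -(-18.03*1000) / 4132.058 = 4.36344311
K = exp(4.36344311)
K = 78.527047, rounded to 4 significant figures:

78.53


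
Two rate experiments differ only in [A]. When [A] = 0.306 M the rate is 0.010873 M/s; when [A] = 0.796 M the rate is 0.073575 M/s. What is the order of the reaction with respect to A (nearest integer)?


Rate is proportional to [A]^n, so rate2/rate1 = ([A]2/[A]1)^n. Take logs to solve for n.
rate2/rate1 = 0.073575 / 0.010873 = 6.7668
[A]2/[A]1 = 0.796 / 0.306 = 2.6013
n = ln(6.7668) / ln(2.6013) = 2.0
Nearest integer order:

2


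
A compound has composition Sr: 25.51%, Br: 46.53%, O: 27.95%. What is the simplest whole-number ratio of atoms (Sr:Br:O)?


Assume 100 g of compound, divide each mass% by atomic mass to get moles, then normalize by the smallest to get a raw atom ratio.
Moles per 100 g: Sr: 25.51/87.62 = 0.2911, Br: 46.53/79.904 = 0.5823, O: 27.95/15.999 = 1.747
Raw ratio (divide by min = 0.2911): Sr: 1.0, Br: 2.0, O: 6.0
Multiply by 1 to clear fractions: Sr: 1.0 ~= 1, Br: 2.0 ~= 2, O: 6.0 ~= 6
Reduce by GCD to get the simplest whole-number ratio:

1:2:6


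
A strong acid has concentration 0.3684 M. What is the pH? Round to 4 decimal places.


A strong acid dissociates completely, so [H+] equals the given concentration.
pH = -log10([H+]) = -log10(0.3684)
pH = 0.43368038, rounded to 4 dp:

0.4337


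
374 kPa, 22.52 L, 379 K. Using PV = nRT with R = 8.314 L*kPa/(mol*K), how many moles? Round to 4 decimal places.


PV = nRT, solve for n = PV / (RT).
PV = 374 * 22.52 = 8422.48
RT = 8.314 * 379 = 3151.006
n = 8422.48 / 3151.006
n = 2.67294953 mol, rounded to 4 dp:

2.6729 mol


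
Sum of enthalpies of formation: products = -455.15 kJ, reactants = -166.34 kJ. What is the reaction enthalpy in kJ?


dH_rxn = sum(dH_f products) - sum(dH_f reactants)
dH_rxn = -455.15 - (-166.34)
dH_rxn = -288.81 kJ:

-288.81 kJ


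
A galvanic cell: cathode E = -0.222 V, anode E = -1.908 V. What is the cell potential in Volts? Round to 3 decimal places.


Standard cell potential: E_cell = E_cathode - E_anode.
E_cell = -0.222 - (-1.908)
E_cell = 1.686 V, rounded to 3 dp:

1.686 V


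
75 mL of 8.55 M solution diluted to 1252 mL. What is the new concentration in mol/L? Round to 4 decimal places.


Dilution: M1*V1 = M2*V2, solve for M2.
M2 = M1*V1 / V2
M2 = 8.55 * 75 / 1252
M2 = 641.25 / 1252
M2 = 0.51218051 mol/L, rounded to 4 dp:

0.5122 mol/L


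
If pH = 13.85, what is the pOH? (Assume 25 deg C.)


At 25 deg C, pH + pOH = 14.
pOH = 14 - pH = 14 - 13.85
pOH = 0.15:

0.15


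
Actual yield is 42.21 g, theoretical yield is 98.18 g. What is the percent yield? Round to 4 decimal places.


% yield = 100 * actual / theoretical
% yield = 100 * 42.21 / 98.18
% yield = 42.99246282 %, rounded to 4 dp:

42.9925 %


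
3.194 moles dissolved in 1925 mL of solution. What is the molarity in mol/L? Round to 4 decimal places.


Convert volume to liters: V_L = V_mL / 1000.
V_L = 1925 / 1000 = 1.925 L
M = n / V_L = 3.194 / 1.925
M = 1.65922078 mol/L, rounded to 4 dp:

1.6592 mol/L


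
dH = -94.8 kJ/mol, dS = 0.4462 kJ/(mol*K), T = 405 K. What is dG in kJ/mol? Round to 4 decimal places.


Gibbs: dG = dH - T*dS (consistent units, dS already in kJ/(mol*K)).
T*dS = 405 * 0.4462 = 180.711
dG = -94.8 - (180.711)
dG = -275.511 kJ/mol, rounded to 4 dp:

-275.5110 kJ/mol


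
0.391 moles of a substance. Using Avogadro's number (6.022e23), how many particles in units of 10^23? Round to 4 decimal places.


N = n * NA, then divide by 1e23 for the requested units.
N / 1e23 = n * 6.022
N / 1e23 = 0.391 * 6.022
N / 1e23 = 2.354602, rounded to 4 dp:

2.3546


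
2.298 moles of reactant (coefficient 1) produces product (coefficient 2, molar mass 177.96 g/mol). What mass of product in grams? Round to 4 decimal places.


Use the coefficient ratio to convert reactant moles to product moles, then multiply by the product's molar mass.
moles_P = moles_R * (coeff_P / coeff_R) = 2.298 * (2/1) = 4.596
mass_P = moles_P * M_P = 4.596 * 177.96
mass_P = 817.90416 g, rounded to 4 dp:

817.9042 g


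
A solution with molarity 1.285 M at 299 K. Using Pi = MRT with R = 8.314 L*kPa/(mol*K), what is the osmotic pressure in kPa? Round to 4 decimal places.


Osmotic pressure (van't Hoff): Pi = M*R*T.
RT = 8.314 * 299 = 2485.886
Pi = 1.285 * 2485.886
Pi = 3194.36351 kPa, rounded to 4 dp:

3194.3635 kPa


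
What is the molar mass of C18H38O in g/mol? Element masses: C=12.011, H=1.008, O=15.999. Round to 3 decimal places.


M = sum(count * atomic_mass) over atoms.
M = 18*12.011 + 38*1.008 + 1*15.999
M = 216.198 + 38.304 + 15.999
M = 270.501 g/mol, rounded to 3 dp:

270.501 g/mol


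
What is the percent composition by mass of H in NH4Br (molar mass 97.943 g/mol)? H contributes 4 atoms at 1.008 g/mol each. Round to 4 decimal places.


pct = 100 * (n_elem * M_elem) / M_total
mass_contribution = 4 * 1.008 = 4.032 g/mol
pct = 100 * 4.032 / 97.943
pct = 4.11668011 %, rounded to 4 dp:

4.1167 %


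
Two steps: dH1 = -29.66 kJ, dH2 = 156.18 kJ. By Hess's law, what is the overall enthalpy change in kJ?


Hess's law: enthalpy is a state function, so add the step enthalpies.
dH_total = dH1 + dH2 = -29.66 + (156.18)
dH_total = 126.52 kJ:

126.52 kJ


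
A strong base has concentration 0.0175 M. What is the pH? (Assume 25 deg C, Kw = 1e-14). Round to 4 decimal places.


A strong base dissociates completely, so [OH-] equals the given concentration.
pOH = -log10([OH-]) = -log10(0.0175) = 1.756962
pH = 14 - pOH = 14 - 1.756962
pH = 12.243038, rounded to 4 dp:

12.2430


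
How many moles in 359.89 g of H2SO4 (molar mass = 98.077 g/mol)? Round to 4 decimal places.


n = mass / M
n = 359.89 / 98.077
n = 3.66946379 mol, rounded to 4 dp:

3.6695 mol


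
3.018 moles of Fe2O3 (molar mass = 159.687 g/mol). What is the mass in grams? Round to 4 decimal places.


mass = n * M
mass = 3.018 * 159.687
mass = 481.935366 g, rounded to 4 dp:

481.9354 g


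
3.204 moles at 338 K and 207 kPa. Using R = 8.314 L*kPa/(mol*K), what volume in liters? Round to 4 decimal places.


PV = nRT, solve for V = nRT / P.
nRT = 3.204 * 8.314 * 338 = 9003.6629
V = 9003.6629 / 207
V = 43.49595604 L, rounded to 4 dp:

43.4960 L


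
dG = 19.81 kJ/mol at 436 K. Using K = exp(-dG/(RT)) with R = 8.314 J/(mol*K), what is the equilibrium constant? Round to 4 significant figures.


dG is in kJ/mol; multiply by 1000 to match R in J/(mol*K).
RT = 8.314 * 436 = 3624.904 J/mol
exponent = -dG*1000 / (RT) = -(19.81*1000) / 3624.904 = -5.46497231
K = exp(-5.46497231)
K = 0.0042324582, rounded to 4 significant figures:

0.004232


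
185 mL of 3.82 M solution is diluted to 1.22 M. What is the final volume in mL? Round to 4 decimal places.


Dilution: M1*V1 = M2*V2, solve for V2.
V2 = M1*V1 / M2
V2 = 3.82 * 185 / 1.22
V2 = 706.7 / 1.22
V2 = 579.26229508 mL, rounded to 4 dp:

579.2623 mL


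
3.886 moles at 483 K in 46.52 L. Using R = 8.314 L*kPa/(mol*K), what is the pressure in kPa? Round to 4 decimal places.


PV = nRT, solve for P = nRT / V.
nRT = 3.886 * 8.314 * 483 = 15604.8625
P = 15604.8625 / 46.52
P = 335.4441638 kPa, rounded to 4 dp:

335.4442 kPa


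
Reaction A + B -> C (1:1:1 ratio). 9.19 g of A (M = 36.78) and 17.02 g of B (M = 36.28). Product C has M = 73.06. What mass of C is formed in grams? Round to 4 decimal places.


Find moles of each reactant; the smaller value is the limiting reagent in a 1:1:1 reaction, so moles_C equals moles of the limiter.
n_A = mass_A / M_A = 9.19 / 36.78 = 0.249864 mol
n_B = mass_B / M_B = 17.02 / 36.28 = 0.469129 mol
Limiting reagent: A (smaller), n_limiting = 0.249864 mol
mass_C = n_limiting * M_C = 0.249864 * 73.06
mass_C = 18.25506384 g, rounded to 4 dp:

18.2551 g


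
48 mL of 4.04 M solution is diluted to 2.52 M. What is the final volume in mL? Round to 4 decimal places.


Dilution: M1*V1 = M2*V2, solve for V2.
V2 = M1*V1 / M2
V2 = 4.04 * 48 / 2.52
V2 = 193.92 / 2.52
V2 = 76.95238095 mL, rounded to 4 dp:

76.9524 mL


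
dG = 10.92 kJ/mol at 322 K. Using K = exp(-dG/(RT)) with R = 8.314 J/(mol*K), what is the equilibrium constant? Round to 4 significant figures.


dG is in kJ/mol; multiply by 1000 to match R in J/(mol*K).
RT = 8.314 * 322 = 2677.108 J/mol
exponent = -dG*1000 / (RT) = -(10.92*1000) / 2677.108 = -4.07902856
K = exp(-4.07902856)
K = 0.016923898, rounded to 4 significant figures:

0.01692


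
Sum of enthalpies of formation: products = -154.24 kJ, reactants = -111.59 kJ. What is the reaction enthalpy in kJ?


dH_rxn = sum(dH_f products) - sum(dH_f reactants)
dH_rxn = -154.24 - (-111.59)
dH_rxn = -42.65 kJ:

-42.65 kJ


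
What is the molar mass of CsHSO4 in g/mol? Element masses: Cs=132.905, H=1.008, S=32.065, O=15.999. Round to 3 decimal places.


M = sum(count * atomic_mass) over atoms.
M = 1*132.905 + 1*1.008 + 1*32.065 + 4*15.999
M = 132.905 + 1.008 + 32.065 + 63.996
M = 229.974 g/mol, rounded to 3 dp:

229.974 g/mol


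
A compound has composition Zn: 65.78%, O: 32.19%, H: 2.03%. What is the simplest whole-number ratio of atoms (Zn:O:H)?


Assume 100 g of compound, divide each mass% by atomic mass to get moles, then normalize by the smallest to get a raw atom ratio.
Moles per 100 g: Zn: 65.78/65.38 = 1.0061, O: 32.19/15.999 = 2.012, H: 2.03/1.008 = 2.0139
Raw ratio (divide by min = 1.0061): Zn: 1.0, O: 2.0, H: 2.002
Multiply by 1 to clear fractions: Zn: 1.0 ~= 1, O: 2.0 ~= 2, H: 2.002 ~= 2
Reduce by GCD to get the simplest whole-number ratio:

1:2:2


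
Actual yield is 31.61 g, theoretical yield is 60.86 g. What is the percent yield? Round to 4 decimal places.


% yield = 100 * actual / theoretical
% yield = 100 * 31.61 / 60.86
% yield = 51.93887611 %, rounded to 4 dp:

51.9389 %


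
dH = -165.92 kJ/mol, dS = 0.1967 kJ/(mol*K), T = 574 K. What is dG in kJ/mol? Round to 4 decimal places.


Gibbs: dG = dH - T*dS (consistent units, dS already in kJ/(mol*K)).
T*dS = 574 * 0.1967 = 112.9058
dG = -165.92 - (112.9058)
dG = -278.8258 kJ/mol, rounded to 4 dp:

-278.8258 kJ/mol


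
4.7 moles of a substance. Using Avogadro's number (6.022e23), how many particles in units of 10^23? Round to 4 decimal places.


N = n * NA, then divide by 1e23 for the requested units.
N / 1e23 = n * 6.022
N / 1e23 = 4.7 * 6.022
N / 1e23 = 28.3034, rounded to 4 dp:

28.3034


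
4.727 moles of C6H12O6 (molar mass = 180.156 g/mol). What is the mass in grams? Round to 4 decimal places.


mass = n * M
mass = 4.727 * 180.156
mass = 851.597412 g, rounded to 4 dp:

851.5974 g


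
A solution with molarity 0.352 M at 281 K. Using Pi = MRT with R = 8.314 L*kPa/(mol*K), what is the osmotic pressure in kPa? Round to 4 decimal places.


Osmotic pressure (van't Hoff): Pi = M*R*T.
RT = 8.314 * 281 = 2336.234
Pi = 0.352 * 2336.234
Pi = 822.354368 kPa, rounded to 4 dp:

822.3544 kPa


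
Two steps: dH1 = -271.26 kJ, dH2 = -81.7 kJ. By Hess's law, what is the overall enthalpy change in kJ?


Hess's law: enthalpy is a state function, so add the step enthalpies.
dH_total = dH1 + dH2 = -271.26 + (-81.7)
dH_total = -352.96 kJ:

-352.96 kJ


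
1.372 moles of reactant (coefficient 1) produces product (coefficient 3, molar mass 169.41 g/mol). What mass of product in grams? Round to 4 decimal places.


Use the coefficient ratio to convert reactant moles to product moles, then multiply by the product's molar mass.
moles_P = moles_R * (coeff_P / coeff_R) = 1.372 * (3/1) = 4.116
mass_P = moles_P * M_P = 4.116 * 169.41
mass_P = 697.29156 g, rounded to 4 dp:

697.2916 g


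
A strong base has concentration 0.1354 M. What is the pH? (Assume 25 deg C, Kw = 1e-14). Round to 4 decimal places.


A strong base dissociates completely, so [OH-] equals the given concentration.
pOH = -log10([OH-]) = -log10(0.1354) = 0.868381
pH = 14 - pOH = 14 - 0.868381
pH = 13.131619, rounded to 4 dp:

13.1316


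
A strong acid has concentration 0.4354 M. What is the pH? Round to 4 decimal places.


A strong acid dissociates completely, so [H+] equals the given concentration.
pH = -log10([H+]) = -log10(0.4354)
pH = 0.36111158, rounded to 4 dp:

0.3611


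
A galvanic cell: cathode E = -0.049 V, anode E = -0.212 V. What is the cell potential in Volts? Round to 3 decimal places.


Standard cell potential: E_cell = E_cathode - E_anode.
E_cell = -0.049 - (-0.212)
E_cell = 0.163 V, rounded to 3 dp:

0.163 V


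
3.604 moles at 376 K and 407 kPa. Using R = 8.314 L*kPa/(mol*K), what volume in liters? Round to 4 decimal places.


PV = nRT, solve for V = nRT / P.
nRT = 3.604 * 8.314 * 376 = 11266.3347
V = 11266.3347 / 407
V = 27.68141204 L, rounded to 4 dp:

27.6814 L


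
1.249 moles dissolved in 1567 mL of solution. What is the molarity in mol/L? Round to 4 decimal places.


Convert volume to liters: V_L = V_mL / 1000.
V_L = 1567 / 1000 = 1.567 L
M = n / V_L = 1.249 / 1.567
M = 0.79706445 mol/L, rounded to 4 dp:

0.7971 mol/L


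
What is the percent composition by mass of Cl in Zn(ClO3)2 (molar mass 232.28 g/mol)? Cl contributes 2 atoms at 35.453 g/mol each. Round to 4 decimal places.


pct = 100 * (n_elem * M_elem) / M_total
mass_contribution = 2 * 35.453 = 70.906 g/mol
pct = 100 * 70.906 / 232.28
pct = 30.5260892 %, rounded to 4 dp:

30.5261 %


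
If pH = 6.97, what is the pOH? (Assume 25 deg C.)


At 25 deg C, pH + pOH = 14.
pOH = 14 - pH = 14 - 6.97
pOH = 7.03:

7.03


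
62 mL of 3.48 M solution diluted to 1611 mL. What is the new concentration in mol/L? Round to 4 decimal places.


Dilution: M1*V1 = M2*V2, solve for M2.
M2 = M1*V1 / V2
M2 = 3.48 * 62 / 1611
M2 = 215.76 / 1611
M2 = 0.13392924 mol/L, rounded to 4 dp:

0.1339 mol/L


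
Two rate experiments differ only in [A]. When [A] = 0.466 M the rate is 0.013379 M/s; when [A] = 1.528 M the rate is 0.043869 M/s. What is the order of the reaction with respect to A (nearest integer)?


Rate is proportional to [A]^n, so rate2/rate1 = ([A]2/[A]1)^n. Take logs to solve for n.
rate2/rate1 = 0.043869 / 0.013379 = 3.2789
[A]2/[A]1 = 1.528 / 0.466 = 3.279
n = ln(3.2789) / ln(3.279) = 1.0
Nearest integer order:

1


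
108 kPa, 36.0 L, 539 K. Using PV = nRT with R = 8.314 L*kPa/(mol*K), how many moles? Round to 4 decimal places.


PV = nRT, solve for n = PV / (RT).
PV = 108 * 36.0 = 3888.0
RT = 8.314 * 539 = 4481.246
n = 3888.0 / 4481.246
n = 0.86761584 mol, rounded to 4 dp:

0.8676 mol


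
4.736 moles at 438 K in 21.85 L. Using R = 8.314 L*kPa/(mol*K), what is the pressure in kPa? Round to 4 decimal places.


PV = nRT, solve for P = nRT / V.
nRT = 4.736 * 8.314 * 438 = 17246.2956
P = 17246.2956 / 21.85
P = 789.30414645 kPa, rounded to 4 dp:

789.3041 kPa


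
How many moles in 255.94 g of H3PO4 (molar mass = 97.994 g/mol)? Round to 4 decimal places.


n = mass / M
n = 255.94 / 97.994
n = 2.61179256 mol, rounded to 4 dp:

2.6118 mol


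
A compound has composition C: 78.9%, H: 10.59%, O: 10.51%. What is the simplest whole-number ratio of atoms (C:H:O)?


Assume 100 g of compound, divide each mass% by atomic mass to get moles, then normalize by the smallest to get a raw atom ratio.
Moles per 100 g: C: 78.9/12.011 = 6.569, H: 10.59/1.008 = 10.506, O: 10.51/15.999 = 0.6569
Raw ratio (divide by min = 0.6569): C: 10.0, H: 15.993, O: 1.0
Multiply by 1 to clear fractions: C: 10.0 ~= 10, H: 15.993 ~= 16, O: 1.0 ~= 1
Reduce by GCD to get the simplest whole-number ratio:

10:16:1


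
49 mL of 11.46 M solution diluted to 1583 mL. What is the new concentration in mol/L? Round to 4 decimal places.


Dilution: M1*V1 = M2*V2, solve for M2.
M2 = M1*V1 / V2
M2 = 11.46 * 49 / 1583
M2 = 561.54 / 1583
M2 = 0.35473152 mol/L, rounded to 4 dp:

0.3547 mol/L


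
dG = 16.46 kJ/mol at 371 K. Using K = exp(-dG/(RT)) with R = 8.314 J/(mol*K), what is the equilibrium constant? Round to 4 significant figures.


dG is in kJ/mol; multiply by 1000 to match R in J/(mol*K).
RT = 8.314 * 371 = 3084.494 J/mol
exponent = -dG*1000 / (RT) = -(16.46*1000) / 3084.494 = -5.3363696
K = exp(-5.3363696)
K = 0.0048133133, rounded to 4 significant figures:

0.004813


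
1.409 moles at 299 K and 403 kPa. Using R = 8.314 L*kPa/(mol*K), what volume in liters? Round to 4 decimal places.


PV = nRT, solve for V = nRT / P.
nRT = 1.409 * 8.314 * 299 = 3502.6134
V = 3502.6134 / 403
V = 8.69134839 L, rounded to 4 dp:

8.6913 L


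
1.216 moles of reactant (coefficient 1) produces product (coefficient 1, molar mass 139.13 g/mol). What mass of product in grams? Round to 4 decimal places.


Use the coefficient ratio to convert reactant moles to product moles, then multiply by the product's molar mass.
moles_P = moles_R * (coeff_P / coeff_R) = 1.216 * (1/1) = 1.216
mass_P = moles_P * M_P = 1.216 * 139.13
mass_P = 169.18208 g, rounded to 4 dp:

169.1821 g


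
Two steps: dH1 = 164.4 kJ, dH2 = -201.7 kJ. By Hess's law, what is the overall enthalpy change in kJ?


Hess's law: enthalpy is a state function, so add the step enthalpies.
dH_total = dH1 + dH2 = 164.4 + (-201.7)
dH_total = -37.3 kJ:

-37.30 kJ


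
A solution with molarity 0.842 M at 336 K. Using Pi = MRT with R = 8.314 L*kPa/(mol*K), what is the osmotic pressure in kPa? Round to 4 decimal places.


Osmotic pressure (van't Hoff): Pi = M*R*T.
RT = 8.314 * 336 = 2793.504
Pi = 0.842 * 2793.504
Pi = 2352.130368 kPa, rounded to 4 dp:

2352.1304 kPa


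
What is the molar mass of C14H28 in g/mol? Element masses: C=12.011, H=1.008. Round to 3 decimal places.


M = sum(count * atomic_mass) over atoms.
M = 14*12.011 + 28*1.008
M = 168.154 + 28.224
M = 196.378 g/mol, rounded to 3 dp:

196.378 g/mol


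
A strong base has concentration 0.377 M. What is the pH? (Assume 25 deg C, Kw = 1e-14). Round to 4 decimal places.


A strong base dissociates completely, so [OH-] equals the given concentration.
pOH = -log10([OH-]) = -log10(0.377) = 0.423659
pH = 14 - pOH = 14 - 0.423659
pH = 13.576341, rounded to 4 dp:

13.5763


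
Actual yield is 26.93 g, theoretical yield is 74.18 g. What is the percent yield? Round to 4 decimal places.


% yield = 100 * actual / theoretical
% yield = 100 * 26.93 / 74.18
% yield = 36.30358587 %, rounded to 4 dp:

36.3036 %


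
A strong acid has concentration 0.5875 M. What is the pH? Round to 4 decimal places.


A strong acid dissociates completely, so [H+] equals the given concentration.
pH = -log10([H+]) = -log10(0.5875)
pH = 0.23099213, rounded to 4 dp:

0.2310


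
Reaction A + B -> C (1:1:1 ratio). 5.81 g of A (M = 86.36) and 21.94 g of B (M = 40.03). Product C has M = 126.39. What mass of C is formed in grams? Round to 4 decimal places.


Find moles of each reactant; the smaller value is the limiting reagent in a 1:1:1 reaction, so moles_C equals moles of the limiter.
n_A = mass_A / M_A = 5.81 / 86.36 = 0.067277 mol
n_B = mass_B / M_B = 21.94 / 40.03 = 0.548089 mol
Limiting reagent: A (smaller), n_limiting = 0.067277 mol
mass_C = n_limiting * M_C = 0.067277 * 126.39
mass_C = 8.50314003 g, rounded to 4 dp:

8.5031 g


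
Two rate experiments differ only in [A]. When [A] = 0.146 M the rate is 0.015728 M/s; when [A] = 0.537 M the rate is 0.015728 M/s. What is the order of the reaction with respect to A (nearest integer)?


Rate is proportional to [A]^n, so rate2/rate1 = ([A]2/[A]1)^n. Take logs to solve for n.
rate2/rate1 = 0.015728 / 0.015728 = 1.0
[A]2/[A]1 = 0.537 / 0.146 = 3.6781
n = ln(1.0) / ln(3.6781) = 0.0
Nearest integer order:

0


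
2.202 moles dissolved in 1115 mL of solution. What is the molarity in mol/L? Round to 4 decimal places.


Convert volume to liters: V_L = V_mL / 1000.
V_L = 1115 / 1000 = 1.115 L
M = n / V_L = 2.202 / 1.115
M = 1.97488789 mol/L, rounded to 4 dp:

1.9749 mol/L


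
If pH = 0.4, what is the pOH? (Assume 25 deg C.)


At 25 deg C, pH + pOH = 14.
pOH = 14 - pH = 14 - 0.4
pOH = 13.6:

13.60


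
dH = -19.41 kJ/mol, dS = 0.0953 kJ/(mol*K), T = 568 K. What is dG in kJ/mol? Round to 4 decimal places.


Gibbs: dG = dH - T*dS (consistent units, dS already in kJ/(mol*K)).
T*dS = 568 * 0.0953 = 54.1304
dG = -19.41 - (54.1304)
dG = -73.5404 kJ/mol, rounded to 4 dp:

-73.5404 kJ/mol


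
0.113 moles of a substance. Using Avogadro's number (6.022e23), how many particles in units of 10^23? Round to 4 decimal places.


N = n * NA, then divide by 1e23 for the requested units.
N / 1e23 = n * 6.022
N / 1e23 = 0.113 * 6.022
N / 1e23 = 0.680486, rounded to 4 dp:

0.6805


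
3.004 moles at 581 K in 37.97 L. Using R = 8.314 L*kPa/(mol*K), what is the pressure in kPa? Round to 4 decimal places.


PV = nRT, solve for P = nRT / V.
nRT = 3.004 * 8.314 * 581 = 14510.6237
P = 14510.6237 / 37.97
P = 382.16022386 kPa, rounded to 4 dp:

382.1602 kPa


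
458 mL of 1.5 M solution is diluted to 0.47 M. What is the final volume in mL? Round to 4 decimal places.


Dilution: M1*V1 = M2*V2, solve for V2.
V2 = M1*V1 / M2
V2 = 1.5 * 458 / 0.47
V2 = 687.0 / 0.47
V2 = 1461.70212766 mL, rounded to 4 dp:

1461.7021 mL


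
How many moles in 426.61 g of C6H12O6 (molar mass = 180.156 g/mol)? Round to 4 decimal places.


n = mass / M
n = 426.61 / 180.156
n = 2.36800329 mol, rounded to 4 dp:

2.3680 mol


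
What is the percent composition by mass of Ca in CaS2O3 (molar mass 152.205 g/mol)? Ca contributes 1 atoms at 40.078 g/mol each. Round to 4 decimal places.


pct = 100 * (n_elem * M_elem) / M_total
mass_contribution = 1 * 40.078 = 40.078 g/mol
pct = 100 * 40.078 / 152.205
pct = 26.33159226 %, rounded to 4 dp:

26.3316 %


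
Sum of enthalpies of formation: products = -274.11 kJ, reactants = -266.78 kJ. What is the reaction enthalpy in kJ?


dH_rxn = sum(dH_f products) - sum(dH_f reactants)
dH_rxn = -274.11 - (-266.78)
dH_rxn = -7.33 kJ:

-7.33 kJ


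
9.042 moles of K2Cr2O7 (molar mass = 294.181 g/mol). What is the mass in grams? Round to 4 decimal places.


mass = n * M
mass = 9.042 * 294.181
mass = 2659.984602 g, rounded to 4 dp:

2659.9846 g


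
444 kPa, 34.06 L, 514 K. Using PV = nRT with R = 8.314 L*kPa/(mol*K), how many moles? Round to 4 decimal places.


PV = nRT, solve for n = PV / (RT).
PV = 444 * 34.06 = 15122.64
RT = 8.314 * 514 = 4273.396
n = 15122.64 / 4273.396
n = 3.53878742 mol, rounded to 4 dp:

3.5388 mol


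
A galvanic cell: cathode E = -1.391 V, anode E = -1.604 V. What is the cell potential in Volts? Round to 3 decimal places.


Standard cell potential: E_cell = E_cathode - E_anode.
E_cell = -1.391 - (-1.604)
E_cell = 0.213 V, rounded to 3 dp:

0.213 V


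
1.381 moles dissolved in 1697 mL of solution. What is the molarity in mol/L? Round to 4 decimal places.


Convert volume to liters: V_L = V_mL / 1000.
V_L = 1697 / 1000 = 1.697 L
M = n / V_L = 1.381 / 1.697
M = 0.81378904 mol/L, rounded to 4 dp:

0.8138 mol/L


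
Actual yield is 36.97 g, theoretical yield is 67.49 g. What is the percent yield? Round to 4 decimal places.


% yield = 100 * actual / theoretical
% yield = 100 * 36.97 / 67.49
% yield = 54.7784857 %, rounded to 4 dp:

54.7785 %


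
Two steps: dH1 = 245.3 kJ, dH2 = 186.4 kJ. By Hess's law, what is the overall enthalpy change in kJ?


Hess's law: enthalpy is a state function, so add the step enthalpies.
dH_total = dH1 + dH2 = 245.3 + (186.4)
dH_total = 431.7 kJ:

431.70 kJ


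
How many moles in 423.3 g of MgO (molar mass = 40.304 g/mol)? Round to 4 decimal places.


n = mass / M
n = 423.3 / 40.304
n = 10.50267963 mol, rounded to 4 dp:

10.5027 mol


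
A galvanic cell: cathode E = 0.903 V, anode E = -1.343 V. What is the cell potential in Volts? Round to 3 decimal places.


Standard cell potential: E_cell = E_cathode - E_anode.
E_cell = 0.903 - (-1.343)
E_cell = 2.246 V, rounded to 3 dp:

2.246 V


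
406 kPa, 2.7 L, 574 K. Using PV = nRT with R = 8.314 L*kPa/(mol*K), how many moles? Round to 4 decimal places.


PV = nRT, solve for n = PV / (RT).
PV = 406 * 2.7 = 1096.2
RT = 8.314 * 574 = 4772.236
n = 1096.2 / 4772.236
n = 0.22970364 mol, rounded to 4 dp:

0.2297 mol


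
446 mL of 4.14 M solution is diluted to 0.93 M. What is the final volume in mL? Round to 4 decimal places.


Dilution: M1*V1 = M2*V2, solve for V2.
V2 = M1*V1 / M2
V2 = 4.14 * 446 / 0.93
V2 = 1846.44 / 0.93
V2 = 1985.41935484 mL, rounded to 4 dp:

1985.4194 mL


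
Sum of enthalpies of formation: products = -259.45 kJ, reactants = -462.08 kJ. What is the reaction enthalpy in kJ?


dH_rxn = sum(dH_f products) - sum(dH_f reactants)
dH_rxn = -259.45 - (-462.08)
dH_rxn = 202.63 kJ:

202.63 kJ


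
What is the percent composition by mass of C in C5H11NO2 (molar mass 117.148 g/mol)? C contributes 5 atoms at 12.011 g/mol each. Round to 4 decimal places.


pct = 100 * (n_elem * M_elem) / M_total
mass_contribution = 5 * 12.011 = 60.055 g/mol
pct = 100 * 60.055 / 117.148
pct = 51.26421279 %, rounded to 4 dp:

51.2642 %


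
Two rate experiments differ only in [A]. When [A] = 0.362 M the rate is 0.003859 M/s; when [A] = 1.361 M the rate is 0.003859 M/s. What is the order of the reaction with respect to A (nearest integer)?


Rate is proportional to [A]^n, so rate2/rate1 = ([A]2/[A]1)^n. Take logs to solve for n.
rate2/rate1 = 0.003859 / 0.003859 = 1.0
[A]2/[A]1 = 1.361 / 0.362 = 3.7597
n = ln(1.0) / ln(3.7597) = 0.0
Nearest integer order:

0


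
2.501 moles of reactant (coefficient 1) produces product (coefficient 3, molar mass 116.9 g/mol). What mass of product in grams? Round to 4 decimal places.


Use the coefficient ratio to convert reactant moles to product moles, then multiply by the product's molar mass.
moles_P = moles_R * (coeff_P / coeff_R) = 2.501 * (3/1) = 7.503
mass_P = moles_P * M_P = 7.503 * 116.9
mass_P = 877.1007 g, rounded to 4 dp:

877.1007 g


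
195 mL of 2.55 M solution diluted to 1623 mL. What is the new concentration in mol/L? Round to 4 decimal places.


Dilution: M1*V1 = M2*V2, solve for M2.
M2 = M1*V1 / V2
M2 = 2.55 * 195 / 1623
M2 = 497.25 / 1623
M2 = 0.30637708 mol/L, rounded to 4 dp:

0.3064 mol/L


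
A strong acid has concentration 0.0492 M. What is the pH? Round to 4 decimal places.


A strong acid dissociates completely, so [H+] equals the given concentration.
pH = -log10([H+]) = -log10(0.0492)
pH = 1.3080349, rounded to 4 dp:

1.3080


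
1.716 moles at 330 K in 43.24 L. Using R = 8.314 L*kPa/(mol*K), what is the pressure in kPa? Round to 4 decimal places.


PV = nRT, solve for P = nRT / V.
nRT = 1.716 * 8.314 * 330 = 4708.0519
P = 4708.0519 / 43.24
P = 108.88186633 kPa, rounded to 4 dp:

108.8819 kPa


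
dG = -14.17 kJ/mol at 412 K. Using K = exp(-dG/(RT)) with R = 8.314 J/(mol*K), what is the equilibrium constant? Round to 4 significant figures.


dG is in kJ/mol; multiply by 1000 to match R in J/(mol*K).
RT = 8.314 * 412 = 3425.368 J/mol
exponent = -dG*1000 / (RT) = -(-14.17*1000) / 3425.368 = 4.1367818
K = exp(4.1367818)
K = 62.601034, rounded to 4 significant figures:

62.60


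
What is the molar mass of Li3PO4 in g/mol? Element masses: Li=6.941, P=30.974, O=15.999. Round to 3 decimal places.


M = sum(count * atomic_mass) over atoms.
M = 3*6.941 + 1*30.974 + 4*15.999
M = 20.823 + 30.974 + 63.996
M = 115.793 g/mol, rounded to 3 dp:

115.793 g/mol


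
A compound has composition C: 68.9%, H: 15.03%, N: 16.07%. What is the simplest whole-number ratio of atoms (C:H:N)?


Assume 100 g of compound, divide each mass% by atomic mass to get moles, then normalize by the smallest to get a raw atom ratio.
Moles per 100 g: C: 68.9/12.011 = 5.7364, H: 15.03/1.008 = 14.9107, N: 16.07/14.007 = 1.1473
Raw ratio (divide by min = 1.1473): C: 5.0, H: 12.997, N: 1.0
Multiply by 1 to clear fractions: C: 5.0 ~= 5, H: 12.997 ~= 13, N: 1.0 ~= 1
Reduce by GCD to get the simplest whole-number ratio:

5:13:1


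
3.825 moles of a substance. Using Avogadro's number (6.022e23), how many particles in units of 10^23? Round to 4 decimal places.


N = n * NA, then divide by 1e23 for the requested units.
N / 1e23 = n * 6.022
N / 1e23 = 3.825 * 6.022
N / 1e23 = 23.03415, rounded to 4 dp:

23.0342


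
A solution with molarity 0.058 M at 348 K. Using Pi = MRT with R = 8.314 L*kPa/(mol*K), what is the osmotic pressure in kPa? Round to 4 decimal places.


Osmotic pressure (van't Hoff): Pi = M*R*T.
RT = 8.314 * 348 = 2893.272
Pi = 0.058 * 2893.272
Pi = 167.809776 kPa, rounded to 4 dp:

167.8098 kPa


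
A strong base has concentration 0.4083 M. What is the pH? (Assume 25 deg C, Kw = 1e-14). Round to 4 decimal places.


A strong base dissociates completely, so [OH-] equals the given concentration.
pOH = -log10([OH-]) = -log10(0.4083) = 0.389021
pH = 14 - pOH = 14 - 0.389021
pH = 13.610979, rounded to 4 dp:

13.6110


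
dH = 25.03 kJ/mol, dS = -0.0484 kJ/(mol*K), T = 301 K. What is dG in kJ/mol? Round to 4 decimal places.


Gibbs: dG = dH - T*dS (consistent units, dS already in kJ/(mol*K)).
T*dS = 301 * -0.0484 = -14.5684
dG = 25.03 - (-14.5684)
dG = 39.5984 kJ/mol, rounded to 4 dp:

39.5984 kJ/mol


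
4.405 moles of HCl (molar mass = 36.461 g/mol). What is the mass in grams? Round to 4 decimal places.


mass = n * M
mass = 4.405 * 36.461
mass = 160.610705 g, rounded to 4 dp:

160.6107 g


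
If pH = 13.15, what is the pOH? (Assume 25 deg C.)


At 25 deg C, pH + pOH = 14.
pOH = 14 - pH = 14 - 13.15
pOH = 0.85:

0.85


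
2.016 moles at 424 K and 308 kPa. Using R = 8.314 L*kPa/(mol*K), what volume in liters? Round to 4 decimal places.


PV = nRT, solve for V = nRT / P.
nRT = 2.016 * 8.314 * 424 = 7106.6742
V = 7106.6742 / 308
V = 23.07361753 L, rounded to 4 dp:

23.0736 L


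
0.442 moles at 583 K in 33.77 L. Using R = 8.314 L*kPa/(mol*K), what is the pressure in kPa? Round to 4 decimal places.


PV = nRT, solve for P = nRT / V.
nRT = 0.442 * 8.314 * 583 = 2142.4014
P = 2142.4014 / 33.77
P = 63.44096535 kPa, rounded to 4 dp:

63.4410 kPa


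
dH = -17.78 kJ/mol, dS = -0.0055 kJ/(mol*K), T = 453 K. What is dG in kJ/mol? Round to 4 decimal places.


Gibbs: dG = dH - T*dS (consistent units, dS already in kJ/(mol*K)).
T*dS = 453 * -0.0055 = -2.4915
dG = -17.78 - (-2.4915)
dG = -15.2885 kJ/mol, rounded to 4 dp:

-15.2885 kJ/mol


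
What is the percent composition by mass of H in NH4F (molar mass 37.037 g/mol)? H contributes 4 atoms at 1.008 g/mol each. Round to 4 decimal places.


pct = 100 * (n_elem * M_elem) / M_total
mass_contribution = 4 * 1.008 = 4.032 g/mol
pct = 100 * 4.032 / 37.037
pct = 10.88641089 %, rounded to 4 dp:

10.8864 %


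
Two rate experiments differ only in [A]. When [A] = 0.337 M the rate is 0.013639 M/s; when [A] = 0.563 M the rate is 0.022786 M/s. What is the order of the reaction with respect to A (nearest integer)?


Rate is proportional to [A]^n, so rate2/rate1 = ([A]2/[A]1)^n. Take logs to solve for n.
rate2/rate1 = 0.022786 / 0.013639 = 1.6707
[A]2/[A]1 = 0.563 / 0.337 = 1.6706
n = ln(1.6707) / ln(1.6706) = 1.0
Nearest integer order:

1


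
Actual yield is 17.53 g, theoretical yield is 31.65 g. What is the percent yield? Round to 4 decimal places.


% yield = 100 * actual / theoretical
% yield = 100 * 17.53 / 31.65
% yield = 55.38704581 %, rounded to 4 dp:

55.3870 %


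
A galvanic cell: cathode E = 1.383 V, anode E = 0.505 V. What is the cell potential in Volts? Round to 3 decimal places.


Standard cell potential: E_cell = E_cathode - E_anode.
E_cell = 1.383 - (0.505)
E_cell = 0.878 V, rounded to 3 dp:

0.878 V


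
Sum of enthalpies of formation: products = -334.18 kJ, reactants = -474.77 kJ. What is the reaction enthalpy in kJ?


dH_rxn = sum(dH_f products) - sum(dH_f reactants)
dH_rxn = -334.18 - (-474.77)
dH_rxn = 140.59 kJ:

140.59 kJ


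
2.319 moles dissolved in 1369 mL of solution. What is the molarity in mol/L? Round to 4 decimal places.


Convert volume to liters: V_L = V_mL / 1000.
V_L = 1369 / 1000 = 1.369 L
M = n / V_L = 2.319 / 1.369
M = 1.69393718 mol/L, rounded to 4 dp:

1.6939 mol/L
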